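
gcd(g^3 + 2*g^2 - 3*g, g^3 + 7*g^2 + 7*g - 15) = g^2 + 2*g - 3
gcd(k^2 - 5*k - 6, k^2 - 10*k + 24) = k - 6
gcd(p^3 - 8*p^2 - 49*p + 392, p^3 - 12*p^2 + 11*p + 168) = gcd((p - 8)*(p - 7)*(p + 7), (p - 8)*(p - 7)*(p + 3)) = p^2 - 15*p + 56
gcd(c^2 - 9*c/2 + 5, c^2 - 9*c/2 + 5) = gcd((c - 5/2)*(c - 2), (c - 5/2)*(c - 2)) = c^2 - 9*c/2 + 5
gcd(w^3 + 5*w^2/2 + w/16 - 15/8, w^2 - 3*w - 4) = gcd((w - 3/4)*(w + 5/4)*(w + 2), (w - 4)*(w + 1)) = 1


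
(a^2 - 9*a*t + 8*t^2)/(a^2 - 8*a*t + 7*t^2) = (-a + 8*t)/(-a + 7*t)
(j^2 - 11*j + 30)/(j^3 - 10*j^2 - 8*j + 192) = (j - 5)/(j^2 - 4*j - 32)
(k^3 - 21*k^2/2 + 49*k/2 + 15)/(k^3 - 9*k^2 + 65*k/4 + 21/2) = 2*(k - 5)/(2*k - 7)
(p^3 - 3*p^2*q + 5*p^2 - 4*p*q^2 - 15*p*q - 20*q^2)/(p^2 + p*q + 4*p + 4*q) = (p^2 - 4*p*q + 5*p - 20*q)/(p + 4)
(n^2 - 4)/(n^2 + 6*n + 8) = (n - 2)/(n + 4)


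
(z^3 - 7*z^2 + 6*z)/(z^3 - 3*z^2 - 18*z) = (z - 1)/(z + 3)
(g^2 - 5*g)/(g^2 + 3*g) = (g - 5)/(g + 3)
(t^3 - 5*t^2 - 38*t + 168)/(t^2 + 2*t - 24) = t - 7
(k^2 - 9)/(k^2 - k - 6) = (k + 3)/(k + 2)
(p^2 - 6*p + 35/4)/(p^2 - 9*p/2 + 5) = (p - 7/2)/(p - 2)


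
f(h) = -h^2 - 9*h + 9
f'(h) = -2*h - 9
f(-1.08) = 17.55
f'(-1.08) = -6.84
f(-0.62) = 14.20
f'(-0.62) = -7.76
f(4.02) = -43.34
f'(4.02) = -17.04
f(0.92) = -0.13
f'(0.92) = -10.84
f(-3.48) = 28.21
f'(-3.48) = -2.04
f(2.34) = -17.54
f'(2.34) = -13.68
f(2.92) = -25.81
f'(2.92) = -14.84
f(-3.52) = 28.29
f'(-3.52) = -1.96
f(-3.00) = 27.00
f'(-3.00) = -3.00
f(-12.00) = -27.00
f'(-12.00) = 15.00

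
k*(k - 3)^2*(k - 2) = k^4 - 8*k^3 + 21*k^2 - 18*k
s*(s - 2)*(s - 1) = s^3 - 3*s^2 + 2*s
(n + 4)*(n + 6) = n^2 + 10*n + 24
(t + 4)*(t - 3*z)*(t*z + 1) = t^3*z - 3*t^2*z^2 + 4*t^2*z + t^2 - 12*t*z^2 - 3*t*z + 4*t - 12*z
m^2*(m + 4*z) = m^3 + 4*m^2*z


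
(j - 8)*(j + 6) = j^2 - 2*j - 48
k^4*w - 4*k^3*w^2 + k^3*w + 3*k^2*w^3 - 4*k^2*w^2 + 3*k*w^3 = k*(k - 3*w)*(k - w)*(k*w + w)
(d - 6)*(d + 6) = d^2 - 36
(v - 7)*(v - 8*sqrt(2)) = v^2 - 8*sqrt(2)*v - 7*v + 56*sqrt(2)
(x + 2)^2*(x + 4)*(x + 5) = x^4 + 13*x^3 + 60*x^2 + 116*x + 80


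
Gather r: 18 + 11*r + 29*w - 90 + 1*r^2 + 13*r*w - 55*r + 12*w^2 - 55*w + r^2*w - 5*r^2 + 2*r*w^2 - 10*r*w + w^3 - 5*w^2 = r^2*(w - 4) + r*(2*w^2 + 3*w - 44) + w^3 + 7*w^2 - 26*w - 72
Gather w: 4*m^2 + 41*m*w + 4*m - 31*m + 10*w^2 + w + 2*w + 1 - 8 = 4*m^2 - 27*m + 10*w^2 + w*(41*m + 3) - 7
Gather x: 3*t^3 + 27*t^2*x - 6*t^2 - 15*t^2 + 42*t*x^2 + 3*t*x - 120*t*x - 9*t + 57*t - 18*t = 3*t^3 - 21*t^2 + 42*t*x^2 + 30*t + x*(27*t^2 - 117*t)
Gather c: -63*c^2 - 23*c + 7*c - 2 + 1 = -63*c^2 - 16*c - 1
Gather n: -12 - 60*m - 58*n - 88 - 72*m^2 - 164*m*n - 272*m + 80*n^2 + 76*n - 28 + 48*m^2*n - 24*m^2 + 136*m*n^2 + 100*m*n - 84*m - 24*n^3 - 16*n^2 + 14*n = -96*m^2 - 416*m - 24*n^3 + n^2*(136*m + 64) + n*(48*m^2 - 64*m + 32) - 128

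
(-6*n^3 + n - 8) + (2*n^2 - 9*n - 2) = -6*n^3 + 2*n^2 - 8*n - 10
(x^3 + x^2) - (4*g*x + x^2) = -4*g*x + x^3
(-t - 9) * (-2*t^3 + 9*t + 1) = 2*t^4 + 18*t^3 - 9*t^2 - 82*t - 9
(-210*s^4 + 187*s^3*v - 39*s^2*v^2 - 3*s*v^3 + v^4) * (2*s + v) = -420*s^5 + 164*s^4*v + 109*s^3*v^2 - 45*s^2*v^3 - s*v^4 + v^5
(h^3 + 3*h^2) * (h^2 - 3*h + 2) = h^5 - 7*h^3 + 6*h^2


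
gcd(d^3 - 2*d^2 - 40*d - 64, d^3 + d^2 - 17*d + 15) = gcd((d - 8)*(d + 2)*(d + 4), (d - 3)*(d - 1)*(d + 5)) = 1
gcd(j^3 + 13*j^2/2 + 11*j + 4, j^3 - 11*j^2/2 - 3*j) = j + 1/2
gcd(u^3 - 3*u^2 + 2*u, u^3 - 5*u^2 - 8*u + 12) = u - 1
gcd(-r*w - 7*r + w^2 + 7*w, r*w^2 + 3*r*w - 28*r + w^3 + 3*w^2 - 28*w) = w + 7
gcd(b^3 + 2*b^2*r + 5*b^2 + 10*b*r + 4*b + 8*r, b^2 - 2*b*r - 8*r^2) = b + 2*r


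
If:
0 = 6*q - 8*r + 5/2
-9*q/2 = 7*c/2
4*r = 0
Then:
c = 15/28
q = -5/12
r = 0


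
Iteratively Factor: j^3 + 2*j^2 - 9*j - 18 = (j + 2)*(j^2 - 9) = (j - 3)*(j + 2)*(j + 3)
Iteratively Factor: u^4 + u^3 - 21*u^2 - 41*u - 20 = (u + 1)*(u^3 - 21*u - 20) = (u + 1)^2*(u^2 - u - 20) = (u + 1)^2*(u + 4)*(u - 5)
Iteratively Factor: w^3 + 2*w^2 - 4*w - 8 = (w + 2)*(w^2 - 4) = (w - 2)*(w + 2)*(w + 2)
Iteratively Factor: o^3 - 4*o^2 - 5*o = (o - 5)*(o^2 + o) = (o - 5)*(o + 1)*(o)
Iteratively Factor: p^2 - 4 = (p + 2)*(p - 2)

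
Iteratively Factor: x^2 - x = (x - 1)*(x)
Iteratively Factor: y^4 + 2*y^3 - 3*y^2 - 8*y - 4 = (y - 2)*(y^3 + 4*y^2 + 5*y + 2) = (y - 2)*(y + 1)*(y^2 + 3*y + 2) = (y - 2)*(y + 1)^2*(y + 2)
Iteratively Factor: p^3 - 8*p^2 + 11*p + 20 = (p - 5)*(p^2 - 3*p - 4) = (p - 5)*(p + 1)*(p - 4)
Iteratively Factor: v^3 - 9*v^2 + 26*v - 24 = (v - 2)*(v^2 - 7*v + 12) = (v - 4)*(v - 2)*(v - 3)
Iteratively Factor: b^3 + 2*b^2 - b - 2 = (b + 1)*(b^2 + b - 2) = (b + 1)*(b + 2)*(b - 1)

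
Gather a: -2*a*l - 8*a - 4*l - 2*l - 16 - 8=a*(-2*l - 8) - 6*l - 24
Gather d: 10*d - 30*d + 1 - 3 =-20*d - 2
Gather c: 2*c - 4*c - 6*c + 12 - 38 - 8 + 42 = 8 - 8*c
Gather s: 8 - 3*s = 8 - 3*s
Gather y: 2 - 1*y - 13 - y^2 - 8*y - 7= -y^2 - 9*y - 18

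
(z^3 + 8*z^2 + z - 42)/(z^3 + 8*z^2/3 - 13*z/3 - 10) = 3*(z + 7)/(3*z + 5)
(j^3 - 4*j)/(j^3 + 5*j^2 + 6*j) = (j - 2)/(j + 3)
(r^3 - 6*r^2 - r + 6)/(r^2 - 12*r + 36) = (r^2 - 1)/(r - 6)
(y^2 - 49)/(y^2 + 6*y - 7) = (y - 7)/(y - 1)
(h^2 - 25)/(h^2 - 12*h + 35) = (h + 5)/(h - 7)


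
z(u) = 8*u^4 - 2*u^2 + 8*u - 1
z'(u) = 32*u^3 - 4*u + 8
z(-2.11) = 131.79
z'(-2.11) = -284.17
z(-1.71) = 47.87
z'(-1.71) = -145.17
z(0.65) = 4.78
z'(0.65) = 14.19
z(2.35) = 250.74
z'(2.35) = 413.89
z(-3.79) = 1590.57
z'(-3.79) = -1718.92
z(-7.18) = 21099.65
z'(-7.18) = -11807.96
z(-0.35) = -3.92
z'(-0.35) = 8.03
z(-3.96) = 1903.26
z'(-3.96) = -1963.33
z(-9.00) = 52253.00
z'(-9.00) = -23284.00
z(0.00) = -1.00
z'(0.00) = 8.00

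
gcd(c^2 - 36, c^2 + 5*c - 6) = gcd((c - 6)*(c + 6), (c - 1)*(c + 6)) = c + 6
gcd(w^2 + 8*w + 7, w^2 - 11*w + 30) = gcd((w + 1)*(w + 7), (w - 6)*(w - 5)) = 1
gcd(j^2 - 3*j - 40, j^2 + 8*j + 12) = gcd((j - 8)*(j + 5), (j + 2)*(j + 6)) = 1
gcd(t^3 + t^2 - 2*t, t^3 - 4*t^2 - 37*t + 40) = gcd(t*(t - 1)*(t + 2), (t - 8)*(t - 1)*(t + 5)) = t - 1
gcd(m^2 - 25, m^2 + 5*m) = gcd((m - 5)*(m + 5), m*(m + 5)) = m + 5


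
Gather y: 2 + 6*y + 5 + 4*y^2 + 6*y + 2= 4*y^2 + 12*y + 9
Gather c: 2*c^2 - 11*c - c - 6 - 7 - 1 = 2*c^2 - 12*c - 14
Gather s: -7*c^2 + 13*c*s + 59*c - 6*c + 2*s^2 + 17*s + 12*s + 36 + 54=-7*c^2 + 53*c + 2*s^2 + s*(13*c + 29) + 90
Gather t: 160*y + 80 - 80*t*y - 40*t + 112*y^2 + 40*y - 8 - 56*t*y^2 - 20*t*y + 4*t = t*(-56*y^2 - 100*y - 36) + 112*y^2 + 200*y + 72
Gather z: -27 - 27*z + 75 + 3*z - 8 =40 - 24*z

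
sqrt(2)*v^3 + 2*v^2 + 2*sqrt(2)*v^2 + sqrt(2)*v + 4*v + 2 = (v + 1)*(v + sqrt(2))*(sqrt(2)*v + sqrt(2))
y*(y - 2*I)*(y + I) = y^3 - I*y^2 + 2*y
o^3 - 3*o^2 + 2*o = o*(o - 2)*(o - 1)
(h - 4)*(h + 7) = h^2 + 3*h - 28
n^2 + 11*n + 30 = (n + 5)*(n + 6)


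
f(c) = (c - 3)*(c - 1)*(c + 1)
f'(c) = (c - 3)*(c - 1) + (c - 3)*(c + 1) + (c - 1)*(c + 1)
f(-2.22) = -20.51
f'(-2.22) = 27.11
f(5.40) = 67.58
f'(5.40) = 54.08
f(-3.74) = -87.54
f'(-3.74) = 63.40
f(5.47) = 71.43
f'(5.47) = 55.94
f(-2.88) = -42.89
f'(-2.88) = 41.16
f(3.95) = 13.87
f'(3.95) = 22.11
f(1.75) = -2.58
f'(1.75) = -2.31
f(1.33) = -1.28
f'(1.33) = -3.67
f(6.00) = 105.00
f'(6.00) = 71.00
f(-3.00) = -48.00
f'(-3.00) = 44.00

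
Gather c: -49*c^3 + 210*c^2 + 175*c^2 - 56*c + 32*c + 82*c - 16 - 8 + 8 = -49*c^3 + 385*c^2 + 58*c - 16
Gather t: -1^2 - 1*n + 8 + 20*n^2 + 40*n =20*n^2 + 39*n + 7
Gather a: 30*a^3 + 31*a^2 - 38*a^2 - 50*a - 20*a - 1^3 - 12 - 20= 30*a^3 - 7*a^2 - 70*a - 33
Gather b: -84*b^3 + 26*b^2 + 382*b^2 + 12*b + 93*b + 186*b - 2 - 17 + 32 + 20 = -84*b^3 + 408*b^2 + 291*b + 33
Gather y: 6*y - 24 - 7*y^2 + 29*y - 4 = -7*y^2 + 35*y - 28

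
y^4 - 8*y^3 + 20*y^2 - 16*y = y*(y - 4)*(y - 2)^2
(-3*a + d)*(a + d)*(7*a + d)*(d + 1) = -21*a^3*d - 21*a^3 - 17*a^2*d^2 - 17*a^2*d + 5*a*d^3 + 5*a*d^2 + d^4 + d^3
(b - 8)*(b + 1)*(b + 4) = b^3 - 3*b^2 - 36*b - 32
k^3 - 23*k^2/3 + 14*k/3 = k*(k - 7)*(k - 2/3)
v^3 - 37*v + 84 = (v - 4)*(v - 3)*(v + 7)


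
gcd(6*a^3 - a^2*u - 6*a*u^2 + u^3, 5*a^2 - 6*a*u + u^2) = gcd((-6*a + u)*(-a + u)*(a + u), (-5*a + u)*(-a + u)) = -a + u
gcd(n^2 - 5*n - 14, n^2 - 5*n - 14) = n^2 - 5*n - 14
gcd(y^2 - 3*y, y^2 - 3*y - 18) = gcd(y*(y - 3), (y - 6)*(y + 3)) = 1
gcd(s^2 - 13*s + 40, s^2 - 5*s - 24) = s - 8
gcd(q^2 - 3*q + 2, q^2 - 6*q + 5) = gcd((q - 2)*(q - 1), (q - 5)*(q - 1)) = q - 1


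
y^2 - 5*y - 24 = (y - 8)*(y + 3)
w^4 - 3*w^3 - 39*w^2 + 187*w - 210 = (w - 5)*(w - 3)*(w - 2)*(w + 7)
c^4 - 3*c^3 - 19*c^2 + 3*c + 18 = (c - 6)*(c - 1)*(c + 1)*(c + 3)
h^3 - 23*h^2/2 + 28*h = h*(h - 8)*(h - 7/2)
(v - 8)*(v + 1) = v^2 - 7*v - 8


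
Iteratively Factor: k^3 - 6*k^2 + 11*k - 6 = (k - 2)*(k^2 - 4*k + 3) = (k - 3)*(k - 2)*(k - 1)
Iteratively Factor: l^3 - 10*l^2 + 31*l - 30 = (l - 3)*(l^2 - 7*l + 10) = (l - 3)*(l - 2)*(l - 5)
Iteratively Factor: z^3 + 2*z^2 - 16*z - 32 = (z + 2)*(z^2 - 16) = (z - 4)*(z + 2)*(z + 4)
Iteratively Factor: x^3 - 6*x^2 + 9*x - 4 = (x - 4)*(x^2 - 2*x + 1) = (x - 4)*(x - 1)*(x - 1)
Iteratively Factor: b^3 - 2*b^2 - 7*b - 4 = (b + 1)*(b^2 - 3*b - 4) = (b + 1)^2*(b - 4)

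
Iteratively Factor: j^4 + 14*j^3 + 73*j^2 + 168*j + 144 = (j + 3)*(j^3 + 11*j^2 + 40*j + 48) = (j + 3)^2*(j^2 + 8*j + 16) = (j + 3)^2*(j + 4)*(j + 4)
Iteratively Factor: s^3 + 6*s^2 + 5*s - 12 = (s - 1)*(s^2 + 7*s + 12) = (s - 1)*(s + 4)*(s + 3)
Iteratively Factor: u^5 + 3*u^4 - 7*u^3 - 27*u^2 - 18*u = (u - 3)*(u^4 + 6*u^3 + 11*u^2 + 6*u) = u*(u - 3)*(u^3 + 6*u^2 + 11*u + 6) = u*(u - 3)*(u + 1)*(u^2 + 5*u + 6) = u*(u - 3)*(u + 1)*(u + 3)*(u + 2)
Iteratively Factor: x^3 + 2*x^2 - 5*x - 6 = (x + 3)*(x^2 - x - 2) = (x + 1)*(x + 3)*(x - 2)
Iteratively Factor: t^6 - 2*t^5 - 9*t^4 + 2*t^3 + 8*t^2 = (t - 1)*(t^5 - t^4 - 10*t^3 - 8*t^2) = (t - 1)*(t + 2)*(t^4 - 3*t^3 - 4*t^2) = t*(t - 1)*(t + 2)*(t^3 - 3*t^2 - 4*t) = t^2*(t - 1)*(t + 2)*(t^2 - 3*t - 4) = t^2*(t - 4)*(t - 1)*(t + 2)*(t + 1)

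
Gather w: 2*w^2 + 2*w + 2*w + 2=2*w^2 + 4*w + 2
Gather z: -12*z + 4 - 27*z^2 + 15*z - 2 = -27*z^2 + 3*z + 2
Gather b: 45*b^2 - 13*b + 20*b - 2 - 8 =45*b^2 + 7*b - 10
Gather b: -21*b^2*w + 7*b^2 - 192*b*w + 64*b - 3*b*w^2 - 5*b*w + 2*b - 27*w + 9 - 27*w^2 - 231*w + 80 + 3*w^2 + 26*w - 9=b^2*(7 - 21*w) + b*(-3*w^2 - 197*w + 66) - 24*w^2 - 232*w + 80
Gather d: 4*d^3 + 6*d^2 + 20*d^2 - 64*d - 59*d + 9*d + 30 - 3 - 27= 4*d^3 + 26*d^2 - 114*d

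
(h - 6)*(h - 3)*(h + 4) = h^3 - 5*h^2 - 18*h + 72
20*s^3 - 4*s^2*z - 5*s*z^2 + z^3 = (-5*s + z)*(-2*s + z)*(2*s + z)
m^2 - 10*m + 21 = (m - 7)*(m - 3)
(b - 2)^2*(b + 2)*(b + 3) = b^4 + b^3 - 10*b^2 - 4*b + 24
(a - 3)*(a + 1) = a^2 - 2*a - 3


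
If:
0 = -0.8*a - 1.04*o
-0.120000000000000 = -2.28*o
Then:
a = -0.07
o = 0.05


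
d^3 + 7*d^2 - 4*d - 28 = (d - 2)*(d + 2)*(d + 7)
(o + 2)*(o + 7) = o^2 + 9*o + 14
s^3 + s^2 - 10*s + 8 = (s - 2)*(s - 1)*(s + 4)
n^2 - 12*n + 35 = (n - 7)*(n - 5)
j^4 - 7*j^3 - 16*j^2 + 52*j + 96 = (j - 8)*(j - 3)*(j + 2)^2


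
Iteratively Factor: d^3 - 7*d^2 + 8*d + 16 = (d - 4)*(d^2 - 3*d - 4) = (d - 4)*(d + 1)*(d - 4)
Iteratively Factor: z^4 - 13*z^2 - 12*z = (z - 4)*(z^3 + 4*z^2 + 3*z) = (z - 4)*(z + 3)*(z^2 + z) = z*(z - 4)*(z + 3)*(z + 1)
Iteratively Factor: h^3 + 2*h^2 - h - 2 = (h - 1)*(h^2 + 3*h + 2) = (h - 1)*(h + 2)*(h + 1)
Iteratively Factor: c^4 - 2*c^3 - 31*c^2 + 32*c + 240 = (c + 3)*(c^3 - 5*c^2 - 16*c + 80) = (c - 5)*(c + 3)*(c^2 - 16) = (c - 5)*(c - 4)*(c + 3)*(c + 4)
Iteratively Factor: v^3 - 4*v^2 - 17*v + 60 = (v + 4)*(v^2 - 8*v + 15) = (v - 5)*(v + 4)*(v - 3)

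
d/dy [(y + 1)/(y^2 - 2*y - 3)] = -1/(y^2 - 6*y + 9)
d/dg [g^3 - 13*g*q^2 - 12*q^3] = 3*g^2 - 13*q^2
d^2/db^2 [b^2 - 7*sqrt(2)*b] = 2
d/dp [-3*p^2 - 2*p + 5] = -6*p - 2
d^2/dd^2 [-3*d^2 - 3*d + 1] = -6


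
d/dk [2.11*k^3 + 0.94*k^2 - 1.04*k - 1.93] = 6.33*k^2 + 1.88*k - 1.04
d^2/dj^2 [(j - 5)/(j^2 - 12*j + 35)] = 2/(j^3 - 21*j^2 + 147*j - 343)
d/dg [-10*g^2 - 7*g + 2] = -20*g - 7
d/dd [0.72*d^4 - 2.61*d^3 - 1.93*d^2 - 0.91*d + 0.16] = 2.88*d^3 - 7.83*d^2 - 3.86*d - 0.91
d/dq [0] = 0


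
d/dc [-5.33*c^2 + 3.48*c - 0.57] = 3.48 - 10.66*c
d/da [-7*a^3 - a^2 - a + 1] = -21*a^2 - 2*a - 1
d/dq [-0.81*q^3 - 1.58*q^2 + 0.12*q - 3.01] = -2.43*q^2 - 3.16*q + 0.12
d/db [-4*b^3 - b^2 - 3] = 2*b*(-6*b - 1)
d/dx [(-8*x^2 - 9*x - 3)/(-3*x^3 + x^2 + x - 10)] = ((16*x + 9)*(3*x^3 - x^2 - x + 10) + (-9*x^2 + 2*x + 1)*(8*x^2 + 9*x + 3))/(3*x^3 - x^2 - x + 10)^2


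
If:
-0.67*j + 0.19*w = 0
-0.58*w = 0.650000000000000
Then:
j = -0.32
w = -1.12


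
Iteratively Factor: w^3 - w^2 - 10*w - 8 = (w + 2)*(w^2 - 3*w - 4) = (w - 4)*(w + 2)*(w + 1)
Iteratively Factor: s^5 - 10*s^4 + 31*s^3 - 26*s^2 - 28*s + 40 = (s + 1)*(s^4 - 11*s^3 + 42*s^2 - 68*s + 40) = (s - 2)*(s + 1)*(s^3 - 9*s^2 + 24*s - 20) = (s - 2)^2*(s + 1)*(s^2 - 7*s + 10) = (s - 5)*(s - 2)^2*(s + 1)*(s - 2)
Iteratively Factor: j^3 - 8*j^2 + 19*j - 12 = (j - 3)*(j^2 - 5*j + 4) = (j - 4)*(j - 3)*(j - 1)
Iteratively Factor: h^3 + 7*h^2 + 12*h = (h + 4)*(h^2 + 3*h) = (h + 3)*(h + 4)*(h)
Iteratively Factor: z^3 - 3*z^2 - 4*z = (z)*(z^2 - 3*z - 4) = z*(z + 1)*(z - 4)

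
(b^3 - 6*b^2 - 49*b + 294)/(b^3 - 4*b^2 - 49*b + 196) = (b - 6)/(b - 4)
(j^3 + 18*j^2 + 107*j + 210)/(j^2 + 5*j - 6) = (j^2 + 12*j + 35)/(j - 1)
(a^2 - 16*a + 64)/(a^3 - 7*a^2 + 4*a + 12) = (a^2 - 16*a + 64)/(a^3 - 7*a^2 + 4*a + 12)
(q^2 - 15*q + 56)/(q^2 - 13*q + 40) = (q - 7)/(q - 5)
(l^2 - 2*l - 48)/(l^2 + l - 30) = (l - 8)/(l - 5)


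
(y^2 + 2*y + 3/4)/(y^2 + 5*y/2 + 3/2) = (y + 1/2)/(y + 1)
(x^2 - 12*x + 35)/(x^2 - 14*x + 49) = (x - 5)/(x - 7)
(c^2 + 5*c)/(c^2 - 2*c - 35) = c/(c - 7)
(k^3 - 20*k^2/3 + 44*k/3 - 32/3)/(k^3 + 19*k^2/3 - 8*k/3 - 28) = (3*k^2 - 14*k + 16)/(3*k^2 + 25*k + 42)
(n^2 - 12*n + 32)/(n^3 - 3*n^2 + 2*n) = (n^2 - 12*n + 32)/(n*(n^2 - 3*n + 2))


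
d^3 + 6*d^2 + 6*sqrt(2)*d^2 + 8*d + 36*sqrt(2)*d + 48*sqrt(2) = (d + 2)*(d + 4)*(d + 6*sqrt(2))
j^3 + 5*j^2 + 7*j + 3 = (j + 1)^2*(j + 3)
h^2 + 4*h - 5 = (h - 1)*(h + 5)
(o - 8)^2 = o^2 - 16*o + 64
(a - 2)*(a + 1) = a^2 - a - 2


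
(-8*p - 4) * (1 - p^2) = 8*p^3 + 4*p^2 - 8*p - 4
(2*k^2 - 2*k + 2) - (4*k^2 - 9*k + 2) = -2*k^2 + 7*k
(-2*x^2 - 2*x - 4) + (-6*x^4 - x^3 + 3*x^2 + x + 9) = -6*x^4 - x^3 + x^2 - x + 5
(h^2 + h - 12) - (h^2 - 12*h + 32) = 13*h - 44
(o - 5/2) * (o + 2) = o^2 - o/2 - 5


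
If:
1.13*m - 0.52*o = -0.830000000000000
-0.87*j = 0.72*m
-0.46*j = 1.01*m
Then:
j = 0.00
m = 0.00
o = 1.60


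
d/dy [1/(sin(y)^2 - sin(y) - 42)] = (1 - 2*sin(y))*cos(y)/(sin(y) + cos(y)^2 + 41)^2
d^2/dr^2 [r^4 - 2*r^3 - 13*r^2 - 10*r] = 12*r^2 - 12*r - 26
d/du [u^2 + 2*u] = 2*u + 2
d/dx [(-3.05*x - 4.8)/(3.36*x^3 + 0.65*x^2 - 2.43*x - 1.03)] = (20.496*x^3 + 50.3665*x^2 + 6.24*x - 8.5225)/(11.2896*x^6 + 4.368*x^5 - 15.9071*x^4 - 10.0806*x^3 + 4.5659*x^2 + 5.0058*x + 1.0609)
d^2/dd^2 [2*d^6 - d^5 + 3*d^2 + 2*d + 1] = 60*d^4 - 20*d^3 + 6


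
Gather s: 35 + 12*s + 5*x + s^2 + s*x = s^2 + s*(x + 12) + 5*x + 35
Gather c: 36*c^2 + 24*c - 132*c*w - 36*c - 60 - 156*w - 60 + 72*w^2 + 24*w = 36*c^2 + c*(-132*w - 12) + 72*w^2 - 132*w - 120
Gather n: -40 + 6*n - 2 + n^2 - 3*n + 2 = n^2 + 3*n - 40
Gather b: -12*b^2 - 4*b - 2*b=-12*b^2 - 6*b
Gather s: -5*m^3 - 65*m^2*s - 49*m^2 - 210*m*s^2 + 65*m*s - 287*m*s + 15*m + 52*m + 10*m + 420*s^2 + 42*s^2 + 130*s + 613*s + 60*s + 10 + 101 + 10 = -5*m^3 - 49*m^2 + 77*m + s^2*(462 - 210*m) + s*(-65*m^2 - 222*m + 803) + 121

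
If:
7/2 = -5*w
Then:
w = -7/10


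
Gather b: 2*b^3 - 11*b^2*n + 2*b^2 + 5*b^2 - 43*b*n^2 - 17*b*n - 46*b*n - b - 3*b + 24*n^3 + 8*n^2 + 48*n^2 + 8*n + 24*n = 2*b^3 + b^2*(7 - 11*n) + b*(-43*n^2 - 63*n - 4) + 24*n^3 + 56*n^2 + 32*n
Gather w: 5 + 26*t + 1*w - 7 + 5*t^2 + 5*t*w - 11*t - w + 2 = 5*t^2 + 5*t*w + 15*t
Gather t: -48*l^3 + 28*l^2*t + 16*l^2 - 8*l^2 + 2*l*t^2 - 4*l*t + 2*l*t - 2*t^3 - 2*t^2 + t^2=-48*l^3 + 8*l^2 - 2*t^3 + t^2*(2*l - 1) + t*(28*l^2 - 2*l)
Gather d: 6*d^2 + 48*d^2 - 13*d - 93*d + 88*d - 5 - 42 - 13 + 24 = 54*d^2 - 18*d - 36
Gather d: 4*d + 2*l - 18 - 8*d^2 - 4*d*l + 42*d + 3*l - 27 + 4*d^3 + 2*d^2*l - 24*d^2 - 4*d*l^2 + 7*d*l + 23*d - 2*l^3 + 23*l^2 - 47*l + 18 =4*d^3 + d^2*(2*l - 32) + d*(-4*l^2 + 3*l + 69) - 2*l^3 + 23*l^2 - 42*l - 27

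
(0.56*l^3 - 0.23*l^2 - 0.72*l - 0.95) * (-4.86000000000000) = -2.7216*l^3 + 1.1178*l^2 + 3.4992*l + 4.617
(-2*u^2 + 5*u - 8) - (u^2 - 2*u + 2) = -3*u^2 + 7*u - 10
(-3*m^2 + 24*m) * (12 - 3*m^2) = 9*m^4 - 72*m^3 - 36*m^2 + 288*m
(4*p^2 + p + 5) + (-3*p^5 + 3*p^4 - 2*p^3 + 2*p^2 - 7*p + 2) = -3*p^5 + 3*p^4 - 2*p^3 + 6*p^2 - 6*p + 7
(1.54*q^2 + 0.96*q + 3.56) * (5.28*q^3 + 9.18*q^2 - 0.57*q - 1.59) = 8.1312*q^5 + 19.206*q^4 + 26.7318*q^3 + 29.685*q^2 - 3.5556*q - 5.6604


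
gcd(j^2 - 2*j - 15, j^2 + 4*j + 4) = 1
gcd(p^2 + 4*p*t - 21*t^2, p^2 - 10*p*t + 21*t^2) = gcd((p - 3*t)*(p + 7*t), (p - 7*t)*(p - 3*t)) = p - 3*t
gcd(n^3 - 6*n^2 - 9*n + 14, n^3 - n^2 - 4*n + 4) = n^2 + n - 2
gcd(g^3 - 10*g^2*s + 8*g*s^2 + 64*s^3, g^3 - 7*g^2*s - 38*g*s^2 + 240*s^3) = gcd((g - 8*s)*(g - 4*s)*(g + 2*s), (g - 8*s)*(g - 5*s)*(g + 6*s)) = -g + 8*s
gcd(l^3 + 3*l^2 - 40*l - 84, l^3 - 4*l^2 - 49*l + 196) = l + 7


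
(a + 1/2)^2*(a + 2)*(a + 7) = a^4 + 10*a^3 + 93*a^2/4 + 65*a/4 + 7/2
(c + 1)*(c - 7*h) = c^2 - 7*c*h + c - 7*h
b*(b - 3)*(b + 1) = b^3 - 2*b^2 - 3*b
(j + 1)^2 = j^2 + 2*j + 1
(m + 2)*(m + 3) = m^2 + 5*m + 6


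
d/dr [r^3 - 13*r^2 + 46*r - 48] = 3*r^2 - 26*r + 46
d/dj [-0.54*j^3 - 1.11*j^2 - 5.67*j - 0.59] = -1.62*j^2 - 2.22*j - 5.67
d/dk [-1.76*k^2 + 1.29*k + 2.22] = 1.29 - 3.52*k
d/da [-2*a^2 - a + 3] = -4*a - 1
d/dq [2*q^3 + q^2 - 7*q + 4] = 6*q^2 + 2*q - 7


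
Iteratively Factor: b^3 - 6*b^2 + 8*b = (b - 2)*(b^2 - 4*b) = (b - 4)*(b - 2)*(b)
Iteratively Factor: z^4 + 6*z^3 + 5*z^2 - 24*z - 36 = (z + 3)*(z^3 + 3*z^2 - 4*z - 12) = (z - 2)*(z + 3)*(z^2 + 5*z + 6) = (z - 2)*(z + 3)^2*(z + 2)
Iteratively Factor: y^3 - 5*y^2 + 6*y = (y)*(y^2 - 5*y + 6) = y*(y - 2)*(y - 3)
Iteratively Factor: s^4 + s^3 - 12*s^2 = (s)*(s^3 + s^2 - 12*s) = s^2*(s^2 + s - 12) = s^2*(s - 3)*(s + 4)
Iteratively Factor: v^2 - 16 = (v - 4)*(v + 4)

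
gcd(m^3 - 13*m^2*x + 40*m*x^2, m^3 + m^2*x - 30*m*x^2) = -m^2 + 5*m*x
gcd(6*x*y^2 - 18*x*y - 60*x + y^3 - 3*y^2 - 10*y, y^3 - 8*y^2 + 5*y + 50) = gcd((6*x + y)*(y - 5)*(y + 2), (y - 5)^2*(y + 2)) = y^2 - 3*y - 10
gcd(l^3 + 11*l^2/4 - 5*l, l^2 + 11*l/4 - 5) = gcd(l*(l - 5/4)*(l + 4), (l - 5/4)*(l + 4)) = l^2 + 11*l/4 - 5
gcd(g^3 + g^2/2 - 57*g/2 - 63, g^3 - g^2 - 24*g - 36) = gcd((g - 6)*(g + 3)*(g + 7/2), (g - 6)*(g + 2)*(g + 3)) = g^2 - 3*g - 18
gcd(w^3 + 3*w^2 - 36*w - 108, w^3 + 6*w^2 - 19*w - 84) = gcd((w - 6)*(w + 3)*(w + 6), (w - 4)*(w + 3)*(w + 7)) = w + 3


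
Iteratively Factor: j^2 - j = (j - 1)*(j)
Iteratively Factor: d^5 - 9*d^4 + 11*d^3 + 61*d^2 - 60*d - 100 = (d - 5)*(d^4 - 4*d^3 - 9*d^2 + 16*d + 20) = (d - 5)*(d - 2)*(d^3 - 2*d^2 - 13*d - 10) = (d - 5)*(d - 2)*(d + 1)*(d^2 - 3*d - 10) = (d - 5)*(d - 2)*(d + 1)*(d + 2)*(d - 5)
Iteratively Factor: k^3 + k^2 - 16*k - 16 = (k + 4)*(k^2 - 3*k - 4) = (k - 4)*(k + 4)*(k + 1)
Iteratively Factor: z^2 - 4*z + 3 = (z - 3)*(z - 1)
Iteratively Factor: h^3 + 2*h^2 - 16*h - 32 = (h + 2)*(h^2 - 16) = (h - 4)*(h + 2)*(h + 4)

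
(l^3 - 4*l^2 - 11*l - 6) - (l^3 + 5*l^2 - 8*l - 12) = -9*l^2 - 3*l + 6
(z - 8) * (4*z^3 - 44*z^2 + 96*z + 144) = 4*z^4 - 76*z^3 + 448*z^2 - 624*z - 1152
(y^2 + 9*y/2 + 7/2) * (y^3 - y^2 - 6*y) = y^5 + 7*y^4/2 - 7*y^3 - 61*y^2/2 - 21*y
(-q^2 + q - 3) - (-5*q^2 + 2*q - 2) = 4*q^2 - q - 1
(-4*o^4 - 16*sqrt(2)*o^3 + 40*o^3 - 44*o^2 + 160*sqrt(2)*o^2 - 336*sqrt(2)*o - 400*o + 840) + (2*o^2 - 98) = -4*o^4 - 16*sqrt(2)*o^3 + 40*o^3 - 42*o^2 + 160*sqrt(2)*o^2 - 336*sqrt(2)*o - 400*o + 742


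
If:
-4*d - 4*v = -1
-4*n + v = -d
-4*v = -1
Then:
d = 0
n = 1/16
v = 1/4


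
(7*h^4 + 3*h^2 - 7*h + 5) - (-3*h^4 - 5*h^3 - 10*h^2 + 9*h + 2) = 10*h^4 + 5*h^3 + 13*h^2 - 16*h + 3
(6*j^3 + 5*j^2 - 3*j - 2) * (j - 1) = 6*j^4 - j^3 - 8*j^2 + j + 2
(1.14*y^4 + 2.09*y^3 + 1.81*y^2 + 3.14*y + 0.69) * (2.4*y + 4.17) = 2.736*y^5 + 9.7698*y^4 + 13.0593*y^3 + 15.0837*y^2 + 14.7498*y + 2.8773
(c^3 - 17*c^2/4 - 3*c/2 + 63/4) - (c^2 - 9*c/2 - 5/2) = c^3 - 21*c^2/4 + 3*c + 73/4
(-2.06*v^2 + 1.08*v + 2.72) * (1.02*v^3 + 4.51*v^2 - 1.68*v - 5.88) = -2.1012*v^5 - 8.189*v^4 + 11.106*v^3 + 22.5656*v^2 - 10.92*v - 15.9936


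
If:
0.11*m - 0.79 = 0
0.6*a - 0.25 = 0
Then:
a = 0.42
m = 7.18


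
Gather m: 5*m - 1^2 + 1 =5*m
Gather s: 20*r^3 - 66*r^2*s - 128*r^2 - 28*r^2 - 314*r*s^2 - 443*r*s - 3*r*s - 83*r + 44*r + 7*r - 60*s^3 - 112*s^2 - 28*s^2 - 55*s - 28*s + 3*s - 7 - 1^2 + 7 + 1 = 20*r^3 - 156*r^2 - 32*r - 60*s^3 + s^2*(-314*r - 140) + s*(-66*r^2 - 446*r - 80)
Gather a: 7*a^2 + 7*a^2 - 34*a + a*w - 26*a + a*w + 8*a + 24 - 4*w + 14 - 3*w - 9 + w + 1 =14*a^2 + a*(2*w - 52) - 6*w + 30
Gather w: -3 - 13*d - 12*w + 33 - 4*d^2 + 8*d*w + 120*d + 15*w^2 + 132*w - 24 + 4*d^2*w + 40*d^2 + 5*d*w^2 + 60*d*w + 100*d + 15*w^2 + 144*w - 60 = 36*d^2 + 207*d + w^2*(5*d + 30) + w*(4*d^2 + 68*d + 264) - 54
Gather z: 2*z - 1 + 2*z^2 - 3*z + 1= 2*z^2 - z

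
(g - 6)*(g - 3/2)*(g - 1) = g^3 - 17*g^2/2 + 33*g/2 - 9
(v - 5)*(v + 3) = v^2 - 2*v - 15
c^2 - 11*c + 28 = (c - 7)*(c - 4)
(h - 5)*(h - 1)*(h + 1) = h^3 - 5*h^2 - h + 5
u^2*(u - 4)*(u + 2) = u^4 - 2*u^3 - 8*u^2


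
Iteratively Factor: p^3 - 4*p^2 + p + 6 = (p - 2)*(p^2 - 2*p - 3) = (p - 3)*(p - 2)*(p + 1)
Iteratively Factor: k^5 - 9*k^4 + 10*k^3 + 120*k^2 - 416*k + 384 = (k + 4)*(k^4 - 13*k^3 + 62*k^2 - 128*k + 96) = (k - 4)*(k + 4)*(k^3 - 9*k^2 + 26*k - 24) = (k - 4)*(k - 2)*(k + 4)*(k^2 - 7*k + 12) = (k - 4)*(k - 3)*(k - 2)*(k + 4)*(k - 4)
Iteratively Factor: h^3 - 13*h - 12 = (h + 1)*(h^2 - h - 12) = (h + 1)*(h + 3)*(h - 4)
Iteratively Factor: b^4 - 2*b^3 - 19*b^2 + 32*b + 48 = (b - 4)*(b^3 + 2*b^2 - 11*b - 12) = (b - 4)*(b + 1)*(b^2 + b - 12) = (b - 4)*(b - 3)*(b + 1)*(b + 4)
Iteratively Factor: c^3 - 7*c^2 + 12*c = (c)*(c^2 - 7*c + 12) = c*(c - 3)*(c - 4)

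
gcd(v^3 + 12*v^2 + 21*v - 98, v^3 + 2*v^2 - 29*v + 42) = v^2 + 5*v - 14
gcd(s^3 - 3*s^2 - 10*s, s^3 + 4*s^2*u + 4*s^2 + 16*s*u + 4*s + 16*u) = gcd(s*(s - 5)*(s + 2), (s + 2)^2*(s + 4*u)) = s + 2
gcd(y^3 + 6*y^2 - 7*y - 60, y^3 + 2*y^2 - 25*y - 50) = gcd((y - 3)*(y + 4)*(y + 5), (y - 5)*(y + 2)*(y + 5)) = y + 5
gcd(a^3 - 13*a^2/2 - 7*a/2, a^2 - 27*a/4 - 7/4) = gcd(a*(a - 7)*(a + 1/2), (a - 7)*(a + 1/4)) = a - 7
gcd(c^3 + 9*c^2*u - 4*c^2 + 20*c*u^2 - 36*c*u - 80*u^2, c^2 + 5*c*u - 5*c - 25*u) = c + 5*u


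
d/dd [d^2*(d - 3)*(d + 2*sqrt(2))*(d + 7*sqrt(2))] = d*(5*d^3 - 12*d^2 + 36*sqrt(2)*d^2 - 81*sqrt(2)*d + 84*d - 168)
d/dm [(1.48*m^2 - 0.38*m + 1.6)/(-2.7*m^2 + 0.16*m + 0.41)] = (-0.7892*m^2 + 9.8536*m - 0.4118)/(7.29*m^4 - 0.864*m^3 - 2.1884*m^2 + 0.1312*m + 0.1681)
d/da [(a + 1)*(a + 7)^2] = 3*(a + 3)*(a + 7)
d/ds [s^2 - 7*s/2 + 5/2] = 2*s - 7/2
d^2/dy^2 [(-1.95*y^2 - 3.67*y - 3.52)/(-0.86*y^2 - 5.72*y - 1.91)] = (-13.756216*y^3 - 3.59806799999996*y^2 + 67.723452*y + 152.810254)/(0.636056*y^6 + 12.691536*y^5 + 88.65138*y^4 + 243.52328*y^3 + 196.88853*y^2 + 62.601396*y + 6.967871)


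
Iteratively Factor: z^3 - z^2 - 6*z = (z)*(z^2 - z - 6) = z*(z + 2)*(z - 3)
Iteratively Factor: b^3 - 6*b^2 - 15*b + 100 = (b + 4)*(b^2 - 10*b + 25) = (b - 5)*(b + 4)*(b - 5)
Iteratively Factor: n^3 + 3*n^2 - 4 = (n + 2)*(n^2 + n - 2) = (n + 2)^2*(n - 1)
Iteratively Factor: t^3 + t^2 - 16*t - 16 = (t + 1)*(t^2 - 16) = (t + 1)*(t + 4)*(t - 4)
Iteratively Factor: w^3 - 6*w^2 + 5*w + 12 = (w + 1)*(w^2 - 7*w + 12) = (w - 3)*(w + 1)*(w - 4)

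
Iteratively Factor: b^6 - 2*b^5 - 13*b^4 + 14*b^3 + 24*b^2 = (b)*(b^5 - 2*b^4 - 13*b^3 + 14*b^2 + 24*b) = b^2*(b^4 - 2*b^3 - 13*b^2 + 14*b + 24) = b^2*(b + 3)*(b^3 - 5*b^2 + 2*b + 8) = b^2*(b + 1)*(b + 3)*(b^2 - 6*b + 8) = b^2*(b - 2)*(b + 1)*(b + 3)*(b - 4)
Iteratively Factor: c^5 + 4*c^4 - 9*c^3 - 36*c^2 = (c)*(c^4 + 4*c^3 - 9*c^2 - 36*c) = c^2*(c^3 + 4*c^2 - 9*c - 36) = c^2*(c - 3)*(c^2 + 7*c + 12) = c^2*(c - 3)*(c + 3)*(c + 4)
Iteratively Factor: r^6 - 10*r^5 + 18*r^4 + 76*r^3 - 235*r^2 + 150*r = (r)*(r^5 - 10*r^4 + 18*r^3 + 76*r^2 - 235*r + 150) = r*(r - 5)*(r^4 - 5*r^3 - 7*r^2 + 41*r - 30) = r*(r - 5)*(r + 3)*(r^3 - 8*r^2 + 17*r - 10) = r*(r - 5)*(r - 2)*(r + 3)*(r^2 - 6*r + 5) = r*(r - 5)*(r - 2)*(r - 1)*(r + 3)*(r - 5)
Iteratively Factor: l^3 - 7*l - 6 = (l + 2)*(l^2 - 2*l - 3) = (l + 1)*(l + 2)*(l - 3)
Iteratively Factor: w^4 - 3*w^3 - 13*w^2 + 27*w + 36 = (w - 3)*(w^3 - 13*w - 12) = (w - 3)*(w + 3)*(w^2 - 3*w - 4) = (w - 3)*(w + 1)*(w + 3)*(w - 4)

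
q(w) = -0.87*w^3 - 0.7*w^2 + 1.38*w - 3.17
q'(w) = -2.61*w^2 - 1.4*w + 1.38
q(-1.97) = -1.95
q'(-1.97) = -5.99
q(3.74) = -53.31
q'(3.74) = -40.36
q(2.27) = -13.82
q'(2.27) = -15.25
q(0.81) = -2.97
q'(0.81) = -1.47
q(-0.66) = -4.14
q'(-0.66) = 1.17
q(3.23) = -35.33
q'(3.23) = -30.37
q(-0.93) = -4.36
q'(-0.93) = 0.42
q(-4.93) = 77.26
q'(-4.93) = -55.15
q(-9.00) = 561.94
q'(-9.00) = -197.43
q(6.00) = -208.01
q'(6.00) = -100.98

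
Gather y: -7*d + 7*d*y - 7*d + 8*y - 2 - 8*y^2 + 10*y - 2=-14*d - 8*y^2 + y*(7*d + 18) - 4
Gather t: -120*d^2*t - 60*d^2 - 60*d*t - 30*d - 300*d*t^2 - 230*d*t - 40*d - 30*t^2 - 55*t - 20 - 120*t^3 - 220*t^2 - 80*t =-60*d^2 - 70*d - 120*t^3 + t^2*(-300*d - 250) + t*(-120*d^2 - 290*d - 135) - 20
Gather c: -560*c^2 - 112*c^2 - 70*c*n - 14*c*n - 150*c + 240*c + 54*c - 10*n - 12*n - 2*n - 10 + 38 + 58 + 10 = -672*c^2 + c*(144 - 84*n) - 24*n + 96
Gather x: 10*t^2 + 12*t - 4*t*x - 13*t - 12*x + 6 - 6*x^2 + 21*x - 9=10*t^2 - t - 6*x^2 + x*(9 - 4*t) - 3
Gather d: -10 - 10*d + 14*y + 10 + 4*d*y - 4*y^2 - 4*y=d*(4*y - 10) - 4*y^2 + 10*y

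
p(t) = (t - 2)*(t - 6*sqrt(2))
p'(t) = 2*t - 6*sqrt(2) - 2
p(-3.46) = 65.22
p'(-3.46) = -17.41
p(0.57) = 11.32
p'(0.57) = -9.35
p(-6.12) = 118.59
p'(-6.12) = -22.73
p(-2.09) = 43.25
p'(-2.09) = -14.67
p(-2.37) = 47.44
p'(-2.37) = -15.23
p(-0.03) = 17.29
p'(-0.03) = -10.55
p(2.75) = -4.30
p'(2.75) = -4.99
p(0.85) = 8.78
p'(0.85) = -8.79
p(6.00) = -9.94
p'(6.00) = 1.51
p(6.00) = -9.94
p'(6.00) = 1.51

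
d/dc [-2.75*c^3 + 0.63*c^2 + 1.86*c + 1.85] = -8.25*c^2 + 1.26*c + 1.86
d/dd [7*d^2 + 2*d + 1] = 14*d + 2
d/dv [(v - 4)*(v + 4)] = 2*v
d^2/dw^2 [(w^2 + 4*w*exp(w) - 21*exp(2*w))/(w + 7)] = 2*(2*w^3*exp(w) - 42*w^2*exp(2*w) + 28*w^2*exp(w) - 546*w*exp(2*w) + 126*w*exp(w) - 1785*exp(2*w) + 168*exp(w) + 49)/(w^3 + 21*w^2 + 147*w + 343)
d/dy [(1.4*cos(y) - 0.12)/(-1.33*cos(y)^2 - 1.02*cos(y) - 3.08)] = (-1.862*cos(y)^2 + 0.3192*cos(y) + 4.4344)*sin(y)/(1.7689*cos(y)^4 + 2.7132*cos(y)^3 + 9.2332*cos(y)^2 + 6.2832*cos(y) + 9.4864)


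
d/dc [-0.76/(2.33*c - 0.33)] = 1.7708/(2.33*c - 0.33)^2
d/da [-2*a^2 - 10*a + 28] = -4*a - 10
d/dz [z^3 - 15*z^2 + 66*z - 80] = 3*z^2 - 30*z + 66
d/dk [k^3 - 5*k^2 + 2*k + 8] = 3*k^2 - 10*k + 2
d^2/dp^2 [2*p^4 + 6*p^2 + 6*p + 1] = 24*p^2 + 12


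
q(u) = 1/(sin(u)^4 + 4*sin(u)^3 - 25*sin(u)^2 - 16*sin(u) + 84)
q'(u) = (-4*sin(u)^3*cos(u) - 12*sin(u)^2*cos(u) + 50*sin(u)*cos(u) + 16*cos(u))/(sin(u)^4 + 4*sin(u)^3 - 25*sin(u)^2 - 16*sin(u) + 84)^2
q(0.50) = 0.01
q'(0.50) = 0.01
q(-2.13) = 0.01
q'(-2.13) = 0.00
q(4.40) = 0.01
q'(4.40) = 0.00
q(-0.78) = 0.01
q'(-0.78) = -0.00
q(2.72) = 0.01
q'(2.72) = -0.01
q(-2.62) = 0.01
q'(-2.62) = 0.00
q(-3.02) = 0.01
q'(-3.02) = -0.00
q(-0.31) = 0.01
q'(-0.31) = -0.00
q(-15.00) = 0.01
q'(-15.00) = 0.00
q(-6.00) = 0.01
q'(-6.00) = 0.00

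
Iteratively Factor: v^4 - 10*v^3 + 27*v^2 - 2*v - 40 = (v - 5)*(v^3 - 5*v^2 + 2*v + 8) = (v - 5)*(v - 2)*(v^2 - 3*v - 4) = (v - 5)*(v - 2)*(v + 1)*(v - 4)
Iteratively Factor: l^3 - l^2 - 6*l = (l + 2)*(l^2 - 3*l) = l*(l + 2)*(l - 3)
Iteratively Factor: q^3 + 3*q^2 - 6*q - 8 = (q + 4)*(q^2 - q - 2) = (q - 2)*(q + 4)*(q + 1)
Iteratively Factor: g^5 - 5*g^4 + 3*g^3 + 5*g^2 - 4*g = (g)*(g^4 - 5*g^3 + 3*g^2 + 5*g - 4) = g*(g - 1)*(g^3 - 4*g^2 - g + 4) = g*(g - 4)*(g - 1)*(g^2 - 1) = g*(g - 4)*(g - 1)^2*(g + 1)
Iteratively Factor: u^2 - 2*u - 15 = (u + 3)*(u - 5)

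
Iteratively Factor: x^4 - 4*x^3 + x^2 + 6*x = (x - 3)*(x^3 - x^2 - 2*x) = x*(x - 3)*(x^2 - x - 2) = x*(x - 3)*(x - 2)*(x + 1)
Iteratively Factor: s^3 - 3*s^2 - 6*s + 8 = (s - 1)*(s^2 - 2*s - 8) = (s - 1)*(s + 2)*(s - 4)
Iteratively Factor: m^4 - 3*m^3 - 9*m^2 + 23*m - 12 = (m - 1)*(m^3 - 2*m^2 - 11*m + 12) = (m - 1)*(m + 3)*(m^2 - 5*m + 4) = (m - 1)^2*(m + 3)*(m - 4)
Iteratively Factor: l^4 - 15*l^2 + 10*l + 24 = (l + 4)*(l^3 - 4*l^2 + l + 6) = (l + 1)*(l + 4)*(l^2 - 5*l + 6) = (l - 3)*(l + 1)*(l + 4)*(l - 2)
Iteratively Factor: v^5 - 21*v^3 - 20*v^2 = (v + 4)*(v^4 - 4*v^3 - 5*v^2) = v*(v + 4)*(v^3 - 4*v^2 - 5*v) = v*(v - 5)*(v + 4)*(v^2 + v) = v^2*(v - 5)*(v + 4)*(v + 1)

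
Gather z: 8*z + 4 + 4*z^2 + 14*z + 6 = 4*z^2 + 22*z + 10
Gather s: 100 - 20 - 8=72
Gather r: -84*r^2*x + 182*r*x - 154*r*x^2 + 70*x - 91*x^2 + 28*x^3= -84*r^2*x + r*(-154*x^2 + 182*x) + 28*x^3 - 91*x^2 + 70*x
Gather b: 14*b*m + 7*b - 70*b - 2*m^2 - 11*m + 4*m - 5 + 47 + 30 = b*(14*m - 63) - 2*m^2 - 7*m + 72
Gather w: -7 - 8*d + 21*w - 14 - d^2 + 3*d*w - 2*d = -d^2 - 10*d + w*(3*d + 21) - 21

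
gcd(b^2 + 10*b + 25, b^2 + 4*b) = 1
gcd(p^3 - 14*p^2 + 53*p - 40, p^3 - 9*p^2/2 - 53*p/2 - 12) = p - 8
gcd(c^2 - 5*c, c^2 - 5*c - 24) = 1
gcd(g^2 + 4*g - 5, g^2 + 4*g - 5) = g^2 + 4*g - 5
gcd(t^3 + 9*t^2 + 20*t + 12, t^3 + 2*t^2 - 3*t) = 1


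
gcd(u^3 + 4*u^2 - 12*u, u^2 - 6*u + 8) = u - 2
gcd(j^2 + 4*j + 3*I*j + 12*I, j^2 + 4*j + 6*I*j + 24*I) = j + 4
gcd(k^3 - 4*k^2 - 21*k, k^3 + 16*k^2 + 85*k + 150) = 1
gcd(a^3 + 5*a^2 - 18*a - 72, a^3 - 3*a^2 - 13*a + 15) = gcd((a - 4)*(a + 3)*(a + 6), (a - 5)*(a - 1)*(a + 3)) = a + 3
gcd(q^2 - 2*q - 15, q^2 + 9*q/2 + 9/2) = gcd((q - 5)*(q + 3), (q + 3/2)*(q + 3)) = q + 3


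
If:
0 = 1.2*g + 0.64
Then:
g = -0.53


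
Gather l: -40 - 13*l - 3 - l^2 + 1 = -l^2 - 13*l - 42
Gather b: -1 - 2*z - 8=-2*z - 9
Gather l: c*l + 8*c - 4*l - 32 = 8*c + l*(c - 4) - 32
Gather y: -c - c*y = -c*y - c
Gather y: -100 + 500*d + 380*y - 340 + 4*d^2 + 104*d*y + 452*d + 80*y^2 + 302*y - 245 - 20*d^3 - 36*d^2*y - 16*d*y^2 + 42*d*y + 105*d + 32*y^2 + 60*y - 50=-20*d^3 + 4*d^2 + 1057*d + y^2*(112 - 16*d) + y*(-36*d^2 + 146*d + 742) - 735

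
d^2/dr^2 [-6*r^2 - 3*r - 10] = -12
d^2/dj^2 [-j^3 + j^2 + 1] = 2 - 6*j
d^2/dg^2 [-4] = 0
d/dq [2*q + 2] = 2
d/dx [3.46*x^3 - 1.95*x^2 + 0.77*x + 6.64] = 10.38*x^2 - 3.9*x + 0.77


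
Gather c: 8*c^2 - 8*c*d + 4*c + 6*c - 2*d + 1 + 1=8*c^2 + c*(10 - 8*d) - 2*d + 2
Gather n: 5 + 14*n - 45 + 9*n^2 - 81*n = 9*n^2 - 67*n - 40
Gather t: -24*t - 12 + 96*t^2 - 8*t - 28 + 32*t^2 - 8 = 128*t^2 - 32*t - 48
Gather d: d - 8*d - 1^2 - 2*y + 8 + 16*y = -7*d + 14*y + 7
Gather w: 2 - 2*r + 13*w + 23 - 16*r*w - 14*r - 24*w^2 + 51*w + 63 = -16*r - 24*w^2 + w*(64 - 16*r) + 88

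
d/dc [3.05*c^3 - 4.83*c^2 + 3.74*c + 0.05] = 9.15*c^2 - 9.66*c + 3.74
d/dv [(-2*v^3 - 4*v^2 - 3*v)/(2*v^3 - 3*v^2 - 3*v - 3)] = (14*v^4 + 24*v^3 + 21*v^2 + 24*v + 9)/(4*v^6 - 12*v^5 - 3*v^4 + 6*v^3 + 27*v^2 + 18*v + 9)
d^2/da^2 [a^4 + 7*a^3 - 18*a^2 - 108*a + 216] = 12*a^2 + 42*a - 36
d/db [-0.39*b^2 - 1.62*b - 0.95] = -0.78*b - 1.62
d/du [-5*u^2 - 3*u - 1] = -10*u - 3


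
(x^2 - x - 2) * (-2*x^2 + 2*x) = -2*x^4 + 4*x^3 + 2*x^2 - 4*x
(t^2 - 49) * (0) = 0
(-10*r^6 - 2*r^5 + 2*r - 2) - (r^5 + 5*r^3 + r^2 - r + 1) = -10*r^6 - 3*r^5 - 5*r^3 - r^2 + 3*r - 3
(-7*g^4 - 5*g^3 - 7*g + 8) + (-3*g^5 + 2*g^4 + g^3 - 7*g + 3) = -3*g^5 - 5*g^4 - 4*g^3 - 14*g + 11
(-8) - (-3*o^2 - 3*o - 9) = 3*o^2 + 3*o + 1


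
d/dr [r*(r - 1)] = 2*r - 1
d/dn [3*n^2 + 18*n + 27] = 6*n + 18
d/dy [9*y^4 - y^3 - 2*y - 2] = 36*y^3 - 3*y^2 - 2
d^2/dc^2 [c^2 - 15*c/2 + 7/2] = 2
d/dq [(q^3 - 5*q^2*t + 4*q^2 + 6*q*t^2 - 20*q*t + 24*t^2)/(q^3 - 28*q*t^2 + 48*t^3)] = (5*q^2*t - 4*q^2 - 48*q*t^2 + 24*q*t + 72*t^3 - 72*t^2)/(q^4 + 4*q^3*t - 44*q^2*t^2 - 96*q*t^3 + 576*t^4)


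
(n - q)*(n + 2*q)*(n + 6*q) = n^3 + 7*n^2*q + 4*n*q^2 - 12*q^3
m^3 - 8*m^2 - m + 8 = (m - 8)*(m - 1)*(m + 1)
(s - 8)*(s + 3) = s^2 - 5*s - 24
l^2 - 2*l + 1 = (l - 1)^2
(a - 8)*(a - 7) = a^2 - 15*a + 56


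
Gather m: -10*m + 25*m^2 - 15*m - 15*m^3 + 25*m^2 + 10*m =-15*m^3 + 50*m^2 - 15*m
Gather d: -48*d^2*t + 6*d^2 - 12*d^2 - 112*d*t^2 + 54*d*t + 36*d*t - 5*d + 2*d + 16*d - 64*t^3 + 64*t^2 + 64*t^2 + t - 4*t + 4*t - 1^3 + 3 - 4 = d^2*(-48*t - 6) + d*(-112*t^2 + 90*t + 13) - 64*t^3 + 128*t^2 + t - 2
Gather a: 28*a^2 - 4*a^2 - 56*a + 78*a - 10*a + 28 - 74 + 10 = 24*a^2 + 12*a - 36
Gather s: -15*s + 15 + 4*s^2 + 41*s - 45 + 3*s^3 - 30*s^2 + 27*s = 3*s^3 - 26*s^2 + 53*s - 30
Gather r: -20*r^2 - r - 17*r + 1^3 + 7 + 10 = -20*r^2 - 18*r + 18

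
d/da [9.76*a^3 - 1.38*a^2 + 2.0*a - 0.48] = 29.28*a^2 - 2.76*a + 2.0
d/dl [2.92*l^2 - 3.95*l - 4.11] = 5.84*l - 3.95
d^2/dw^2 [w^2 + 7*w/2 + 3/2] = 2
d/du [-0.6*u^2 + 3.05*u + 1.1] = 3.05 - 1.2*u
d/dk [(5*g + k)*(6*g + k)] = 11*g + 2*k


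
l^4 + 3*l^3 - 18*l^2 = l^2*(l - 3)*(l + 6)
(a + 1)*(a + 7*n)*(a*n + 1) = a^3*n + 7*a^2*n^2 + a^2*n + a^2 + 7*a*n^2 + 7*a*n + a + 7*n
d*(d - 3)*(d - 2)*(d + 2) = d^4 - 3*d^3 - 4*d^2 + 12*d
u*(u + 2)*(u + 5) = u^3 + 7*u^2 + 10*u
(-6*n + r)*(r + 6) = -6*n*r - 36*n + r^2 + 6*r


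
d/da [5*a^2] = 10*a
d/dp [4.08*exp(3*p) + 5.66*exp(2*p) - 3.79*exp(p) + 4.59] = (12.24*exp(2*p) + 11.32*exp(p) - 3.79)*exp(p)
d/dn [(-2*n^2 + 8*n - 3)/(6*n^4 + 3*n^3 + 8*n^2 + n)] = 3*(8*n^5 - 46*n^4 + 8*n^3 - 13*n^2 + 16*n + 1)/(n^2*(36*n^6 + 36*n^5 + 105*n^4 + 60*n^3 + 70*n^2 + 16*n + 1))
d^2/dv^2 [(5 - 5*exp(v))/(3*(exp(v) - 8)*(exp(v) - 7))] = 5*(-exp(4*v) - 11*exp(3*v) + 291*exp(2*v) - 839*exp(v) - 2296)*exp(v)/(3*(exp(6*v) - 45*exp(5*v) + 843*exp(4*v) - 8415*exp(3*v) + 47208*exp(2*v) - 141120*exp(v) + 175616))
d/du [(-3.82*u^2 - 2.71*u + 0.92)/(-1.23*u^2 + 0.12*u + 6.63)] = (-3.7917*u^2 - 48.39*u - 18.0777)/(1.5129*u^4 - 0.2952*u^3 - 16.2954*u^2 + 1.5912*u + 43.9569)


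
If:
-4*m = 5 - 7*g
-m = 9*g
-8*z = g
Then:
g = 5/43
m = -45/43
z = -5/344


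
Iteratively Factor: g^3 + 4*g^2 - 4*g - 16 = (g - 2)*(g^2 + 6*g + 8) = (g - 2)*(g + 4)*(g + 2)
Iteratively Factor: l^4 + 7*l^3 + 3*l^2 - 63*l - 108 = (l - 3)*(l^3 + 10*l^2 + 33*l + 36) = (l - 3)*(l + 4)*(l^2 + 6*l + 9) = (l - 3)*(l + 3)*(l + 4)*(l + 3)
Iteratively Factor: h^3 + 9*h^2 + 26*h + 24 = (h + 2)*(h^2 + 7*h + 12) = (h + 2)*(h + 4)*(h + 3)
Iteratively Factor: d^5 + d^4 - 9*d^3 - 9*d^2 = (d + 1)*(d^4 - 9*d^2) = (d + 1)*(d + 3)*(d^3 - 3*d^2) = (d - 3)*(d + 1)*(d + 3)*(d^2) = d*(d - 3)*(d + 1)*(d + 3)*(d)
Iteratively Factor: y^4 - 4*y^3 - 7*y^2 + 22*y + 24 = (y + 1)*(y^3 - 5*y^2 - 2*y + 24) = (y + 1)*(y + 2)*(y^2 - 7*y + 12) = (y - 3)*(y + 1)*(y + 2)*(y - 4)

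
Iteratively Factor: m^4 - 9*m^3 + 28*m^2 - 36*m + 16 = (m - 2)*(m^3 - 7*m^2 + 14*m - 8) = (m - 4)*(m - 2)*(m^2 - 3*m + 2) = (m - 4)*(m - 2)*(m - 1)*(m - 2)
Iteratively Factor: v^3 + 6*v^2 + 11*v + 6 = (v + 1)*(v^2 + 5*v + 6) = (v + 1)*(v + 2)*(v + 3)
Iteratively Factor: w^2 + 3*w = (w + 3)*(w)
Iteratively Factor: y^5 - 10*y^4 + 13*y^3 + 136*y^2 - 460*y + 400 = (y - 2)*(y^4 - 8*y^3 - 3*y^2 + 130*y - 200) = (y - 5)*(y - 2)*(y^3 - 3*y^2 - 18*y + 40) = (y - 5)*(y - 2)*(y + 4)*(y^2 - 7*y + 10) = (y - 5)^2*(y - 2)*(y + 4)*(y - 2)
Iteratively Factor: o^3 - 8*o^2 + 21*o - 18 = (o - 3)*(o^2 - 5*o + 6) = (o - 3)^2*(o - 2)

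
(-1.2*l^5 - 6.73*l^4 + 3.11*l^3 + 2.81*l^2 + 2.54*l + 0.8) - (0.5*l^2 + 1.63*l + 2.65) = -1.2*l^5 - 6.73*l^4 + 3.11*l^3 + 2.31*l^2 + 0.91*l - 1.85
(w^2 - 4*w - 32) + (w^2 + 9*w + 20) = 2*w^2 + 5*w - 12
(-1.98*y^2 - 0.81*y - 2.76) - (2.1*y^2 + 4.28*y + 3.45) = -4.08*y^2 - 5.09*y - 6.21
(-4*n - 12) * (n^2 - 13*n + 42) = -4*n^3 + 40*n^2 - 12*n - 504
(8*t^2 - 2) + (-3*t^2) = 5*t^2 - 2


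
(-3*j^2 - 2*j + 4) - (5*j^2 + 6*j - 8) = -8*j^2 - 8*j + 12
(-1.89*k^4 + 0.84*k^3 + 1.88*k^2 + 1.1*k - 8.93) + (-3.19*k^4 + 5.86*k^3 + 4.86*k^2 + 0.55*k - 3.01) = -5.08*k^4 + 6.7*k^3 + 6.74*k^2 + 1.65*k - 11.94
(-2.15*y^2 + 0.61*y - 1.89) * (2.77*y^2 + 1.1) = -5.9555*y^4 + 1.6897*y^3 - 7.6003*y^2 + 0.671*y - 2.079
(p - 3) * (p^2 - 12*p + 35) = p^3 - 15*p^2 + 71*p - 105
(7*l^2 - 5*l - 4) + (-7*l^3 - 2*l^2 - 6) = -7*l^3 + 5*l^2 - 5*l - 10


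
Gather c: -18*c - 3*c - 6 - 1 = -21*c - 7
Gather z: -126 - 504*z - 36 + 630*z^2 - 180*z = 630*z^2 - 684*z - 162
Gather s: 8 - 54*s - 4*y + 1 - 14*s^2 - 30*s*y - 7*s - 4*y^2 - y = -14*s^2 + s*(-30*y - 61) - 4*y^2 - 5*y + 9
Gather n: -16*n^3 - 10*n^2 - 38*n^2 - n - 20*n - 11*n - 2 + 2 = -16*n^3 - 48*n^2 - 32*n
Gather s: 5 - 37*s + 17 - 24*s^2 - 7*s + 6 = -24*s^2 - 44*s + 28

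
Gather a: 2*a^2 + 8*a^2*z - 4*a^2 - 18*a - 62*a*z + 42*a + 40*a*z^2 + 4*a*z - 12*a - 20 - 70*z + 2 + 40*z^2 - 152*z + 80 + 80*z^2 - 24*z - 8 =a^2*(8*z - 2) + a*(40*z^2 - 58*z + 12) + 120*z^2 - 246*z + 54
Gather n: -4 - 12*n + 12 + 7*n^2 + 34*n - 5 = 7*n^2 + 22*n + 3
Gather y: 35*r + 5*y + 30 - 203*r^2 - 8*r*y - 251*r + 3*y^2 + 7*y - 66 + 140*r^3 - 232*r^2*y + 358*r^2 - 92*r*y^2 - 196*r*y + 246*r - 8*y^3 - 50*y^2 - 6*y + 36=140*r^3 + 155*r^2 + 30*r - 8*y^3 + y^2*(-92*r - 47) + y*(-232*r^2 - 204*r + 6)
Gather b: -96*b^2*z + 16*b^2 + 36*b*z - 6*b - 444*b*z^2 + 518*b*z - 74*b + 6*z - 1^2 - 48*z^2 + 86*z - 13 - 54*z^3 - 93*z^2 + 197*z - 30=b^2*(16 - 96*z) + b*(-444*z^2 + 554*z - 80) - 54*z^3 - 141*z^2 + 289*z - 44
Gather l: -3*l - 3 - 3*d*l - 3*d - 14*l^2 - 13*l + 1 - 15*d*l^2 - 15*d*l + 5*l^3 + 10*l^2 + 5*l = -3*d + 5*l^3 + l^2*(-15*d - 4) + l*(-18*d - 11) - 2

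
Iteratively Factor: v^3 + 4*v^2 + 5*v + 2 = (v + 1)*(v^2 + 3*v + 2) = (v + 1)^2*(v + 2)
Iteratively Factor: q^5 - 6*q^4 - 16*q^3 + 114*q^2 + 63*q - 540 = (q - 4)*(q^4 - 2*q^3 - 24*q^2 + 18*q + 135) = (q - 4)*(q + 3)*(q^3 - 5*q^2 - 9*q + 45) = (q - 5)*(q - 4)*(q + 3)*(q^2 - 9) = (q - 5)*(q - 4)*(q - 3)*(q + 3)*(q + 3)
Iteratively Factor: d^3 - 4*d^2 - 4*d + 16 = (d - 2)*(d^2 - 2*d - 8) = (d - 4)*(d - 2)*(d + 2)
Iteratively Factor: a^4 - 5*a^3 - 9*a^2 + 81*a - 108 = (a - 3)*(a^3 - 2*a^2 - 15*a + 36) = (a - 3)*(a + 4)*(a^2 - 6*a + 9) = (a - 3)^2*(a + 4)*(a - 3)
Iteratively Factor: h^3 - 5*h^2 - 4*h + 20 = (h - 2)*(h^2 - 3*h - 10) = (h - 2)*(h + 2)*(h - 5)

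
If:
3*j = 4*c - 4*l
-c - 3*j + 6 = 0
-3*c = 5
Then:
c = -5/3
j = 23/9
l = -43/12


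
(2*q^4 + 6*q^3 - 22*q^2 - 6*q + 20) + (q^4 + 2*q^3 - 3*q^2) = 3*q^4 + 8*q^3 - 25*q^2 - 6*q + 20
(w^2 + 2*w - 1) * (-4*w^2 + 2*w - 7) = -4*w^4 - 6*w^3 + w^2 - 16*w + 7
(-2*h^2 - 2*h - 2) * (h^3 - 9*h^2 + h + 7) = -2*h^5 + 16*h^4 + 14*h^3 + 2*h^2 - 16*h - 14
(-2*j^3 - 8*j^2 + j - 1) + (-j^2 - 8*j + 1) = -2*j^3 - 9*j^2 - 7*j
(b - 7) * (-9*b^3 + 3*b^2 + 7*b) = -9*b^4 + 66*b^3 - 14*b^2 - 49*b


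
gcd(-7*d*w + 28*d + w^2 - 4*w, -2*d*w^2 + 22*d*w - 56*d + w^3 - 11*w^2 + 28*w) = w - 4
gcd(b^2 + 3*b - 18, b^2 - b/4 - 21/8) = 1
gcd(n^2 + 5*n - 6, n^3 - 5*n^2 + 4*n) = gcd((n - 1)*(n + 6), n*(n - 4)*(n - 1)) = n - 1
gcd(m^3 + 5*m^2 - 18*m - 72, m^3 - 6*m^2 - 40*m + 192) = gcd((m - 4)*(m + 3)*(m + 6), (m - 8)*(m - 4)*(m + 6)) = m^2 + 2*m - 24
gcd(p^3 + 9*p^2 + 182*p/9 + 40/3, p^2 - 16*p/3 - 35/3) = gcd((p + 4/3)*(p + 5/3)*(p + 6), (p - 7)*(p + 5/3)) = p + 5/3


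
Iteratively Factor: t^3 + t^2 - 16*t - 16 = (t - 4)*(t^2 + 5*t + 4) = (t - 4)*(t + 4)*(t + 1)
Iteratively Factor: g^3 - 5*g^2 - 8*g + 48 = (g - 4)*(g^2 - g - 12) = (g - 4)*(g + 3)*(g - 4)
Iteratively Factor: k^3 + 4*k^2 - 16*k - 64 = (k + 4)*(k^2 - 16) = (k - 4)*(k + 4)*(k + 4)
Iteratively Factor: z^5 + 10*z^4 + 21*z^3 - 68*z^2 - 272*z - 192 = (z + 4)*(z^4 + 6*z^3 - 3*z^2 - 56*z - 48) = (z + 1)*(z + 4)*(z^3 + 5*z^2 - 8*z - 48) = (z + 1)*(z + 4)^2*(z^2 + z - 12) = (z + 1)*(z + 4)^3*(z - 3)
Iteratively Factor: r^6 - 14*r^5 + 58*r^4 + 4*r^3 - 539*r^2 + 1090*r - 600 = (r - 5)*(r^5 - 9*r^4 + 13*r^3 + 69*r^2 - 194*r + 120) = (r - 5)*(r - 2)*(r^4 - 7*r^3 - r^2 + 67*r - 60) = (r - 5)^2*(r - 2)*(r^3 - 2*r^2 - 11*r + 12) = (r - 5)^2*(r - 4)*(r - 2)*(r^2 + 2*r - 3) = (r - 5)^2*(r - 4)*(r - 2)*(r - 1)*(r + 3)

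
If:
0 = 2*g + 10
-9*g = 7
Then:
No Solution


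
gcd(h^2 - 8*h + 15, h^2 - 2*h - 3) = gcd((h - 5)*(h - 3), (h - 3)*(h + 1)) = h - 3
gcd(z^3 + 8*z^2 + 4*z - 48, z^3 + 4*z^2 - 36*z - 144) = z^2 + 10*z + 24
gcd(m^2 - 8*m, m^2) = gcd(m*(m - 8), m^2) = m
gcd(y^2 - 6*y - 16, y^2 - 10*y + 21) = 1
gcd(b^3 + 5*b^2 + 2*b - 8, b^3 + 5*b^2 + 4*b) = b + 4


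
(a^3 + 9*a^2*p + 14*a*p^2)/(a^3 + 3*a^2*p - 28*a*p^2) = (-a - 2*p)/(-a + 4*p)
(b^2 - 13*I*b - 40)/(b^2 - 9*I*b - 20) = (b - 8*I)/(b - 4*I)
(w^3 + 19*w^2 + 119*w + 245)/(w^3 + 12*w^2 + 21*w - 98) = (w + 5)/(w - 2)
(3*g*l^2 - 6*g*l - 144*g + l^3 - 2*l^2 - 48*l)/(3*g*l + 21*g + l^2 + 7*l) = (l^2 - 2*l - 48)/(l + 7)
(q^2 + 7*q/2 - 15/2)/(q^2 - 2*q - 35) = (q - 3/2)/(q - 7)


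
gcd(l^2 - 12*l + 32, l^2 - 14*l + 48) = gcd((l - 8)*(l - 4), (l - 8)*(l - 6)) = l - 8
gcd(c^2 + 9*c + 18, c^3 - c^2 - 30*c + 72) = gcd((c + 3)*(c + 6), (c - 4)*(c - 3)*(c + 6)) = c + 6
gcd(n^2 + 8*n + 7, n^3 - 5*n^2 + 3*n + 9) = n + 1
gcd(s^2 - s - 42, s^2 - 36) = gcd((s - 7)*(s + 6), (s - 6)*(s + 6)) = s + 6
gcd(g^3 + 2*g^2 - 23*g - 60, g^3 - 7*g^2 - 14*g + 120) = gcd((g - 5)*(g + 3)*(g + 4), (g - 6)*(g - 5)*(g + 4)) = g^2 - g - 20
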